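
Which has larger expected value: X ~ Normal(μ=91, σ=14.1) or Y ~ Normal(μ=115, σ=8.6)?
Y has larger mean (115.0000 > 91.0000)

Compute the expected value for each distribution:

X ~ Normal(μ=91, σ=14.1):
E[X] = 91.0000

Y ~ Normal(μ=115, σ=8.6):
E[Y] = 115.0000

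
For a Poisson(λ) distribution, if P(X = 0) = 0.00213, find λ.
λ = 6.1516

For a Poisson(λ) distribution, the PMF at 0 is:
P(X = 0) = λ^0 e^(-λ) / 0! = e^(-λ)

Given P(X = 0) = 0.00213:
e^(-λ) = 0.00213
-λ = ln(0.00213)
λ = -ln(0.00213) = 6.1516

Verification: e^(-6.1516) = 0.00213 ✓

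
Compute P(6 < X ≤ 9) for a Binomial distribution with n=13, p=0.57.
0.578138

We have X ~ Binomial(n=13, p=0.57).

To find P(6 < X ≤ 9), we use:
P(6 < X ≤ 9) = P(X ≤ 9) - P(X ≤ 6)
                 = F(9) - F(6)
                 = 0.880670 - 0.302532
                 = 0.578138

So there's approximately a 57.8% chance that X falls in this range.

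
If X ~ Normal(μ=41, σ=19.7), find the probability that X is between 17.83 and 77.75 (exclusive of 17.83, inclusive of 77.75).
0.849174

We have X ~ Normal(μ=41, σ=19.7).

To find P(17.83 < X ≤ 77.75), we use:
P(17.83 < X ≤ 77.75) = P(X ≤ 77.75) - P(X ≤ 17.83)
                 = F(77.75) - F(17.83)
                 = 0.968943 - 0.119769
                 = 0.849174

So there's approximately a 84.9% chance that X falls in this range.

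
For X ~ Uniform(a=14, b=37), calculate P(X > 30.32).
0.290435

We have X ~ Uniform(a=14, b=37).

P(X > 30.32) = 1 - P(X ≤ 30.32)
                = 1 - F(30.32)
                = 1 - 0.709565
                = 0.290435

So there's approximately a 29.0% chance that X exceeds 30.32.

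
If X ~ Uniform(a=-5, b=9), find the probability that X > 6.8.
0.157143

We have X ~ Uniform(a=-5, b=9).

P(X > 6.8) = 1 - P(X ≤ 6.8)
                = 1 - F(6.8)
                = 1 - 0.842857
                = 0.157143

So there's approximately a 15.7% chance that X exceeds 6.8.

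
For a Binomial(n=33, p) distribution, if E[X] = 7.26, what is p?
p = 0.22

For a Binomial(n, p) distribution:
E[X] = n × p

Given n = 33 and E[X] = 7.26:
7.26 = 33 × p
p = 7.26 / 33 = 0.22

Verification: Binomial(33, 0.22) has E[X] = 7.26 ✓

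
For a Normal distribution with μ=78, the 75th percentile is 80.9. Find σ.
σ = 4.2995

For X ~ Normal(μ, σ), the p-th percentile satisfies x = μ + z_p × σ,
where z_p = Φ⁻¹(p) is the standard normal quantile.

Step 1: z_{0.75} = Φ⁻¹(0.75) = 0.6745

Step 2: Solve for σ:
80.9 = 78 + 0.6745 × σ
σ = (80.9 - 78) / 0.6745
σ = 2.90 / 0.6745
σ = 4.2995

Verification: μ + z × σ = 78 + 0.6745 × 4.2995 = 80.90 ✓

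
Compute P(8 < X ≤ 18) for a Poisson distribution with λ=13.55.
0.828845

We have X ~ Poisson(λ=13.55).

To find P(8 < X ≤ 18), we use:
P(8 < X ≤ 18) = P(X ≤ 18) - P(X ≤ 8)
                 = F(18) - F(8)
                 = 0.905983 - 0.077139
                 = 0.828845

So there's approximately a 82.9% chance that X falls in this range.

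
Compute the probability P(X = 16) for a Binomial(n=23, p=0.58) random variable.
0.092691

We have X ~ Binomial(n=23, p=0.58).

For a Binomial distribution, the PMF gives us the probability of each outcome.

Using the PMF formula:
P(X = 16) = 0.092691

Rounded to 4 decimal places: 0.0927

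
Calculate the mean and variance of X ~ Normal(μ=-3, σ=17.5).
E[X] = -3.0000, Var(X) = 306.2500

We have X ~ Normal(μ=-3, σ=17.5).

For a Normal distribution with μ=-3, σ=17.5:

Expected value:
E[X] = -3.0000

Variance:
Var(X) = 306.2500

Standard deviation:
σ = √Var(X) = 17.5000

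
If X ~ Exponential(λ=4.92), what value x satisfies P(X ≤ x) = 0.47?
0.1290

We have X ~ Exponential(λ=4.92).

We want to find x such that P(X ≤ x) = 0.47.

This is the 47th percentile, which means 47% of values fall below this point.

Using the inverse CDF (quantile function):
x = F⁻¹(0.47) = 0.1290

Verification: P(X ≤ 0.1290) = 0.47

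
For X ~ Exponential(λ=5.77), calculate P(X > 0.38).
0.111626

We have X ~ Exponential(λ=5.77).

P(X > 0.38) = 1 - P(X ≤ 0.38)
                = 1 - F(0.38)
                = 1 - 0.888374
                = 0.111626

So there's approximately a 11.2% chance that X exceeds 0.38.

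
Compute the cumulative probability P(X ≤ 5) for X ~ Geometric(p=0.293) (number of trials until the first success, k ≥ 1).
0.823357

We have X ~ Geometric(p=0.293) (number of trials until the first success, k ≥ 1).

The CDF gives us P(X ≤ k).

Using the CDF:
P(X ≤ 5) = 0.823357

This means there's approximately a 82.3% chance that X is at most 5.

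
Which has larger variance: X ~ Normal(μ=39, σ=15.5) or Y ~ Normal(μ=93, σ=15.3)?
X has larger variance (240.2500 > 234.0900)

Compute the variance for each distribution:

X ~ Normal(μ=39, σ=15.5):
Var(X) = 240.2500

Y ~ Normal(μ=93, σ=15.3):
Var(Y) = 234.0900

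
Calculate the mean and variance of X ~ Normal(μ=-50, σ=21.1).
E[X] = -50.0000, Var(X) = 445.2100

We have X ~ Normal(μ=-50, σ=21.1).

For a Normal distribution with μ=-50, σ=21.1:

Expected value:
E[X] = -50.0000

Variance:
Var(X) = 445.2100

Standard deviation:
σ = √Var(X) = 21.1000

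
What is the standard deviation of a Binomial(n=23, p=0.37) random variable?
2.3154

We have X ~ Binomial(n=23, p=0.37).

For a Binomial distribution with n=23, p=0.37:
σ = √Var(X) = 2.3154

The standard deviation is the square root of the variance.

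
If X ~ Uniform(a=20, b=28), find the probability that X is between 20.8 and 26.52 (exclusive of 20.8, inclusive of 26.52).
0.715000

We have X ~ Uniform(a=20, b=28).

To find P(20.8 < X ≤ 26.52), we use:
P(20.8 < X ≤ 26.52) = P(X ≤ 26.52) - P(X ≤ 20.8)
                 = F(26.52) - F(20.8)
                 = 0.815000 - 0.100000
                 = 0.715000

So there's approximately a 71.5% chance that X falls in this range.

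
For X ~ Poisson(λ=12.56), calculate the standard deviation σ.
3.5440

We have X ~ Poisson(λ=12.56).

For a Poisson distribution with λ=12.56:
σ = √Var(X) = 3.5440

The standard deviation is the square root of the variance.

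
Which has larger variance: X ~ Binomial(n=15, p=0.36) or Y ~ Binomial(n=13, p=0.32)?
X has larger variance (3.4560 > 2.8288)

Compute the variance for each distribution:

X ~ Binomial(n=15, p=0.36):
Var(X) = 3.4560

Y ~ Binomial(n=13, p=0.32):
Var(Y) = 2.8288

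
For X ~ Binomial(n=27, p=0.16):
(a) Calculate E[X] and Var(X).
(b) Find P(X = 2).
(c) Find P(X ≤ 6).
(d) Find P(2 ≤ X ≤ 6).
(a) E[X] = 4.3200, Var(X) = 3.6288
(b) P(X = 2) = 0.114955
(c) P(X ≤ 6) = 0.871740
(d) P(2 ≤ X ≤ 6) = 0.816289

We have X ~ Binomial(n=27, p=0.16).

(a) Moments:
E[X] = 4.3200
Var(X) = 3.6288
σ = √Var(X) = 1.9049

(b) Point probability using PMF:
P(X = 2) = 0.114955

(c) Cumulative probability using CDF:
P(X ≤ 6) = F(6) = 0.871740

(d) Range probability:
P(2 ≤ X ≤ 6) = P(X ≤ 6) - P(X ≤ 1)
                   = F(6) - F(1)
                   = 0.871740 - 0.055451
                   = 0.816289

This means approximately 81.6% of outcomes fall in the interval [2, 6].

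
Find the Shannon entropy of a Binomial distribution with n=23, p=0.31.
2.2126 nats

We have X ~ Binomial(n=23, p=0.31).

The Shannon entropy measures the uncertainty or information content of the distribution.

For a Binomial distribution with n=23, p=0.31:
H(X) = 2.2126 nats

(In bits, this would be 3.1921 bits.)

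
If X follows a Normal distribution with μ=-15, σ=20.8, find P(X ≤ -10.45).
0.586578

We have X ~ Normal(μ=-15, σ=20.8).

The CDF gives us P(X ≤ k).

Using the CDF:
P(X ≤ -10.45) = 0.586578

This means there's approximately a 58.7% chance that X is at most -10.45.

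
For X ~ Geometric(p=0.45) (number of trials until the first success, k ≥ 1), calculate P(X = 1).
0.450000

We have X ~ Geometric(p=0.45) (number of trials until the first success, k ≥ 1).

For a Geometric distribution, the PMF gives us the probability of each outcome.

Using the PMF formula:
P(X = 1) = 0.450000

Rounded to 4 decimal places: 0.4500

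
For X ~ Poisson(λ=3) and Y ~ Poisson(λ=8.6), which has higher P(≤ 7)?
X has higher probability (P(X ≤ 7) = 0.9881 > P(Y ≤ 7) = 0.3728)

Compute P(≤ 7) for each distribution:

X ~ Poisson(λ=3):
P(X ≤ 7) = 0.9881

Y ~ Poisson(λ=8.6):
P(Y ≤ 7) = 0.3728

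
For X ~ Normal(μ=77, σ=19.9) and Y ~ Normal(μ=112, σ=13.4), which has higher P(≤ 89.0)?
X has higher probability (P(X ≤ 89.0) = 0.7268 > P(Y ≤ 89.0) = 0.0430)

Compute P(≤ 89.0) for each distribution:

X ~ Normal(μ=77, σ=19.9):
P(X ≤ 89.0) = 0.7268

Y ~ Normal(μ=112, σ=13.4):
P(Y ≤ 89.0) = 0.0430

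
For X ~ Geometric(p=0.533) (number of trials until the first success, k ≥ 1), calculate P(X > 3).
0.101848

We have X ~ Geometric(p=0.533) (number of trials until the first success, k ≥ 1).

P(X > 3) = 1 - P(X ≤ 3)
                = 1 - F(3)
                = 1 - 0.898152
                = 0.101848

So there's approximately a 10.2% chance that X exceeds 3.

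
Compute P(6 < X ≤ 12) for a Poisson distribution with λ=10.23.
0.652979

We have X ~ Poisson(λ=10.23).

To find P(6 < X ≤ 12), we use:
P(6 < X ≤ 12) = P(X ≤ 12) - P(X ≤ 6)
                 = F(12) - F(6)
                 = 0.769271 - 0.116293
                 = 0.652979

So there's approximately a 65.3% chance that X falls in this range.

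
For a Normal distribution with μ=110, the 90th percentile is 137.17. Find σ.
σ = 21.2009

For X ~ Normal(μ, σ), the p-th percentile satisfies x = μ + z_p × σ,
where z_p = Φ⁻¹(p) is the standard normal quantile.

Step 1: z_{0.9} = Φ⁻¹(0.9) = 1.2816

Step 2: Solve for σ:
137.17 = 110 + 1.2816 × σ
σ = (137.17 - 110) / 1.2816
σ = 27.17 / 1.2816
σ = 21.2009

Verification: μ + z × σ = 110 + 1.2816 × 21.2009 = 137.17 ✓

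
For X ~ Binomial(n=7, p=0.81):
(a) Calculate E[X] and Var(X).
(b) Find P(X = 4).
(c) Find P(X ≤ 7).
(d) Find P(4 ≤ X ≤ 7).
(a) E[X] = 5.6700, Var(X) = 1.0773
(b) P(X = 4) = 0.103340
(c) P(X ≤ 7) = 1.000000
(d) P(4 ≤ X ≤ 7) = 0.972072

We have X ~ Binomial(n=7, p=0.81).

(a) Moments:
E[X] = 5.6700
Var(X) = 1.0773
σ = √Var(X) = 1.0379

(b) Point probability using PMF:
P(X = 4) = 0.103340

(c) Cumulative probability using CDF:
P(X ≤ 7) = F(7) = 1.000000

(d) Range probability:
P(4 ≤ X ≤ 7) = P(X ≤ 7) - P(X ≤ 3)
                   = F(7) - F(3)
                   = 1.000000 - 0.027928
                   = 0.972072

This means approximately 97.2% of outcomes fall in the interval [4, 7].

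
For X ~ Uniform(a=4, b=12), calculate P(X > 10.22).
0.222500

We have X ~ Uniform(a=4, b=12).

P(X > 10.22) = 1 - P(X ≤ 10.22)
                = 1 - F(10.22)
                = 1 - 0.777500
                = 0.222500

So there's approximately a 22.2% chance that X exceeds 10.22.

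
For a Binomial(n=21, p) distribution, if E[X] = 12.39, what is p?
p = 0.59

For a Binomial(n, p) distribution:
E[X] = n × p

Given n = 21 and E[X] = 12.39:
12.39 = 21 × p
p = 12.39 / 21 = 0.59

Verification: Binomial(21, 0.59) has E[X] = 12.39 ✓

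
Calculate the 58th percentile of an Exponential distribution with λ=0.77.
1.1266

We have X ~ Exponential(λ=0.77).

We want to find x such that P(X ≤ x) = 0.58.

This is the 58th percentile, which means 58% of values fall below this point.

Using the inverse CDF (quantile function):
x = F⁻¹(0.58) = 1.1266

Verification: P(X ≤ 1.1266) = 0.58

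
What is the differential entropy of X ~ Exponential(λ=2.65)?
0.0254 nats

We have X ~ Exponential(λ=2.65).

The differential entropy measures the uncertainty or information content of the distribution.

For an Exponential distribution with λ=2.65:
h(X) = 0.0254 nats

(In bits, this would be 0.0367 bits.)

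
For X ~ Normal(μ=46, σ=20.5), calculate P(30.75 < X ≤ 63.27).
0.571761

We have X ~ Normal(μ=46, σ=20.5).

To find P(30.75 < X ≤ 63.27), we use:
P(30.75 < X ≤ 63.27) = P(X ≤ 63.27) - P(X ≤ 30.75)
                 = F(63.27) - F(30.75)
                 = 0.800229 - 0.228468
                 = 0.571761

So there's approximately a 57.2% chance that X falls in this range.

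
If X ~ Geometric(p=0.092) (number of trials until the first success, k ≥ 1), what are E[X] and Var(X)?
E[X] = 10.8696, Var(X) = 107.2779

We have X ~ Geometric(p=0.092) (number of trials until the first success, k ≥ 1).

For a Geometric distribution with p=0.092 (number of trials until the first success, k ≥ 1):

Expected value:
E[X] = 10.8696

Variance:
Var(X) = 107.2779

Standard deviation:
σ = √Var(X) = 10.3575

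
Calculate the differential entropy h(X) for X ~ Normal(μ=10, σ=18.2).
4.3204 nats

We have X ~ Normal(μ=10, σ=18.2).

The differential entropy measures the uncertainty or information content of the distribution.

For a Normal distribution with μ=10, σ=18.2:
h(X) = 4.3204 nats

(In bits, this would be 6.2330 bits.)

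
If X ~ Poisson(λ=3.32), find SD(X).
1.8221

We have X ~ Poisson(λ=3.32).

For a Poisson distribution with λ=3.32:
σ = √Var(X) = 1.8221

The standard deviation is the square root of the variance.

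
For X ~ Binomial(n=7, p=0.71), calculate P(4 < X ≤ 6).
0.578689

We have X ~ Binomial(n=7, p=0.71).

To find P(4 < X ≤ 6), we use:
P(4 < X ≤ 6) = P(X ≤ 6) - P(X ≤ 4)
                 = F(6) - F(4)
                 = 0.909049 - 0.330360
                 = 0.578689

So there's approximately a 57.9% chance that X falls in this range.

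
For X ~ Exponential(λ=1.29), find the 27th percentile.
0.2440

We have X ~ Exponential(λ=1.29).

We want to find x such that P(X ≤ x) = 0.27.

This is the 27th percentile, which means 27% of values fall below this point.

Using the inverse CDF (quantile function):
x = F⁻¹(0.27) = 0.2440

Verification: P(X ≤ 0.2440) = 0.27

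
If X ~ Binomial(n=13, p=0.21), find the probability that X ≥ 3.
0.534703

We have X ~ Binomial(n=13, p=0.21).

For discrete distributions, P(X ≥ 3) = 1 - P(X ≤ 2).

P(X ≤ 2) = 0.465297
P(X ≥ 3) = 1 - 0.465297 = 0.534703

So there's approximately a 53.5% chance that X is at least 3.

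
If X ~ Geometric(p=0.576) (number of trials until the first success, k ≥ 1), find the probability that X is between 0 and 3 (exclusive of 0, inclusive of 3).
0.923775

We have X ~ Geometric(p=0.576) (number of trials until the first success, k ≥ 1).

To find P(0 < X ≤ 3), we use:
P(0 < X ≤ 3) = P(X ≤ 3) - P(X ≤ 0)
                 = F(3) - F(0)
                 = 0.923775 - 0.000000
                 = 0.923775

So there's approximately a 92.4% chance that X falls in this range.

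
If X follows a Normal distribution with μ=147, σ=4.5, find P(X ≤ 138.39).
0.027853

We have X ~ Normal(μ=147, σ=4.5).

The CDF gives us P(X ≤ k).

Using the CDF:
P(X ≤ 138.39) = 0.027853

This means there's approximately a 2.8% chance that X is at most 138.39.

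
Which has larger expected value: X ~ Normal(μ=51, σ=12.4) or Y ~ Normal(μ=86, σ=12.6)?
Y has larger mean (86.0000 > 51.0000)

Compute the expected value for each distribution:

X ~ Normal(μ=51, σ=12.4):
E[X] = 51.0000

Y ~ Normal(μ=86, σ=12.6):
E[Y] = 86.0000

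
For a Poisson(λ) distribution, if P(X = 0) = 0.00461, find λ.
λ = 5.3795

For a Poisson(λ) distribution, the PMF at 0 is:
P(X = 0) = λ^0 e^(-λ) / 0! = e^(-λ)

Given P(X = 0) = 0.00461:
e^(-λ) = 0.00461
-λ = ln(0.00461)
λ = -ln(0.00461) = 5.3795

Verification: e^(-5.3795) = 0.00461 ✓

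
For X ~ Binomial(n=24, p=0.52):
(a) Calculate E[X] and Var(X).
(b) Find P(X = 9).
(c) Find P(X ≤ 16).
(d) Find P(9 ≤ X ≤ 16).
(a) E[X] = 12.4800, Var(X) = 5.9904
(b) P(X = 9) = 0.060130
(c) P(X ≤ 16) = 0.951269
(d) P(9 ≤ X ≤ 16) = 0.899805

We have X ~ Binomial(n=24, p=0.52).

(a) Moments:
E[X] = 12.4800
Var(X) = 5.9904
σ = √Var(X) = 2.4475

(b) Point probability using PMF:
P(X = 9) = 0.060130

(c) Cumulative probability using CDF:
P(X ≤ 16) = F(16) = 0.951269

(d) Range probability:
P(9 ≤ X ≤ 16) = P(X ≤ 16) - P(X ≤ 8)
                   = F(16) - F(8)
                   = 0.951269 - 0.051464
                   = 0.899805

This means approximately 90.0% of outcomes fall in the interval [9, 16].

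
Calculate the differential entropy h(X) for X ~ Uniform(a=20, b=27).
1.9459 nats

We have X ~ Uniform(a=20, b=27).

The differential entropy measures the uncertainty or information content of the distribution.

For a Uniform distribution with a=20, b=27:
h(X) = 1.9459 nats

(In bits, this would be 2.8074 bits.)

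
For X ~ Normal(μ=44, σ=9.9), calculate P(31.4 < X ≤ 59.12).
0.835096

We have X ~ Normal(μ=44, σ=9.9).

To find P(31.4 < X ≤ 59.12), we use:
P(31.4 < X ≤ 59.12) = P(X ≤ 59.12) - P(X ≤ 31.4)
                 = F(59.12) - F(31.4)
                 = 0.936653 - 0.101557
                 = 0.835096

So there's approximately a 83.5% chance that X falls in this range.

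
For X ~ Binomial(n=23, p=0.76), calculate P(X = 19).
0.159769

We have X ~ Binomial(n=23, p=0.76).

For a Binomial distribution, the PMF gives us the probability of each outcome.

Using the PMF formula:
P(X = 19) = 0.159769

Rounded to 4 decimal places: 0.1598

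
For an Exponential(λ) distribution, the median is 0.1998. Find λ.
λ = 3.4692

For X ~ Exponential(λ), the CDF is F(x) = 1 - e^(-λx).
The median m satisfies F(m) = 0.5:
1 - e^(-λm) = 0.5
e^(-λm) = 0.5
λm = ln(2)
m = ln(2) / λ

Given m = 0.1998:
λ = ln(2) / 0.1998 = 0.693147 / 0.1998 = 3.4692

Verification: ln(2) / 3.4692 = 0.1998 ✓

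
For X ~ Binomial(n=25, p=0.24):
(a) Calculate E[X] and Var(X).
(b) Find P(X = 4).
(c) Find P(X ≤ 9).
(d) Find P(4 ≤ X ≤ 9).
(a) E[X] = 6.0000, Var(X) = 4.5600
(b) P(X = 4) = 0.131832
(c) P(X ≤ 9) = 0.944028
(d) P(4 ≤ X ≤ 9) = 0.827452

We have X ~ Binomial(n=25, p=0.24).

(a) Moments:
E[X] = 6.0000
Var(X) = 4.5600
σ = √Var(X) = 2.1354

(b) Point probability using PMF:
P(X = 4) = 0.131832

(c) Cumulative probability using CDF:
P(X ≤ 9) = F(9) = 0.944028

(d) Range probability:
P(4 ≤ X ≤ 9) = P(X ≤ 9) - P(X ≤ 3)
                   = F(9) - F(3)
                   = 0.944028 - 0.116576
                   = 0.827452

This means approximately 82.7% of outcomes fall in the interval [4, 9].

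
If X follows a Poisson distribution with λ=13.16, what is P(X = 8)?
0.042975

We have X ~ Poisson(λ=13.16).

For a Poisson distribution, the PMF gives us the probability of each outcome.

Using the PMF formula:
P(X = 8) = 0.042975

Rounded to 4 decimal places: 0.0430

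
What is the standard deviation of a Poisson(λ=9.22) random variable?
3.0364

We have X ~ Poisson(λ=9.22).

For a Poisson distribution with λ=9.22:
σ = √Var(X) = 3.0364

The standard deviation is the square root of the variance.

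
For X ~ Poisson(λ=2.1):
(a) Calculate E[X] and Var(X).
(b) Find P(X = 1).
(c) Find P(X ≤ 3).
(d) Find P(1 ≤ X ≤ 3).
(a) E[X] = 2.1000, Var(X) = 2.1000
(b) P(X = 1) = 0.257158
(c) P(X ≤ 3) = 0.838643
(d) P(1 ≤ X ≤ 3) = 0.716186

We have X ~ Poisson(λ=2.1).

(a) Moments:
E[X] = 2.1000
Var(X) = 2.1000
σ = √Var(X) = 1.4491

(b) Point probability using PMF:
P(X = 1) = 0.257158

(c) Cumulative probability using CDF:
P(X ≤ 3) = F(3) = 0.838643

(d) Range probability:
P(1 ≤ X ≤ 3) = P(X ≤ 3) - P(X ≤ 0)
                   = F(3) - F(0)
                   = 0.838643 - 0.122456
                   = 0.716186

This means approximately 71.6% of outcomes fall in the interval [1, 3].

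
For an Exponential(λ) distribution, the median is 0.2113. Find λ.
λ = 3.2804

For X ~ Exponential(λ), the CDF is F(x) = 1 - e^(-λx).
The median m satisfies F(m) = 0.5:
1 - e^(-λm) = 0.5
e^(-λm) = 0.5
λm = ln(2)
m = ln(2) / λ

Given m = 0.2113:
λ = ln(2) / 0.2113 = 0.693147 / 0.2113 = 3.2804

Verification: ln(2) / 3.2804 = 0.2113 ✓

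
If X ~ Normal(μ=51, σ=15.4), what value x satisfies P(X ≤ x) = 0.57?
53.7162

We have X ~ Normal(μ=51, σ=15.4).

We want to find x such that P(X ≤ x) = 0.57.

This is the 57th percentile, which means 57% of values fall below this point.

Using the inverse CDF (quantile function):
x = F⁻¹(0.57) = 53.7162

Verification: P(X ≤ 53.7162) = 0.57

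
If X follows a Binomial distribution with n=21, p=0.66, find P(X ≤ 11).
0.139075

We have X ~ Binomial(n=21, p=0.66).

The CDF gives us P(X ≤ k).

Using the CDF:
P(X ≤ 11) = 0.139075

This means there's approximately a 13.9% chance that X is at most 11.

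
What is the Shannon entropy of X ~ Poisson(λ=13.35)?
2.7082 nats

We have X ~ Poisson(λ=13.35).

The Shannon entropy measures the uncertainty or information content of the distribution.

For a Poisson distribution with λ=13.35:
H(X) = 2.7082 nats

(In bits, this would be 3.9071 bits.)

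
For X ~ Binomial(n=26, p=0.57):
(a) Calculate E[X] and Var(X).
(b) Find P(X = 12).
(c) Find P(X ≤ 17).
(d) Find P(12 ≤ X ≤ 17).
(a) E[X] = 14.8200, Var(X) = 6.3726
(b) P(X = 12) = 0.083933
(c) P(X ≤ 17) = 0.856152
(d) P(12 ≤ X ≤ 17) = 0.761310

We have X ~ Binomial(n=26, p=0.57).

(a) Moments:
E[X] = 14.8200
Var(X) = 6.3726
σ = √Var(X) = 2.5244

(b) Point probability using PMF:
P(X = 12) = 0.083933

(c) Cumulative probability using CDF:
P(X ≤ 17) = F(17) = 0.856152

(d) Range probability:
P(12 ≤ X ≤ 17) = P(X ≤ 17) - P(X ≤ 11)
                   = F(17) - F(11)
                   = 0.856152 - 0.094841
                   = 0.761310

This means approximately 76.1% of outcomes fall in the interval [12, 17].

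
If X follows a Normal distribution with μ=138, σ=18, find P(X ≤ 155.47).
0.834115

We have X ~ Normal(μ=138, σ=18).

The CDF gives us P(X ≤ k).

Using the CDF:
P(X ≤ 155.47) = 0.834115

This means there's approximately a 83.4% chance that X is at most 155.47.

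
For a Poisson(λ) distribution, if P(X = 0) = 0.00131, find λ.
λ = 6.6377

For a Poisson(λ) distribution, the PMF at 0 is:
P(X = 0) = λ^0 e^(-λ) / 0! = e^(-λ)

Given P(X = 0) = 0.00131:
e^(-λ) = 0.00131
-λ = ln(0.00131)
λ = -ln(0.00131) = 6.6377

Verification: e^(-6.6377) = 0.00131 ✓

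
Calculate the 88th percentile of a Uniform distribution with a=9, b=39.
35.4000

We have X ~ Uniform(a=9, b=39).

We want to find x such that P(X ≤ x) = 0.88.

This is the 88th percentile, which means 88% of values fall below this point.

Using the inverse CDF (quantile function):
x = F⁻¹(0.88) = 35.4000

Verification: P(X ≤ 35.4000) = 0.88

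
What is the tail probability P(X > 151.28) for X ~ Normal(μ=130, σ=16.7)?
0.101287

We have X ~ Normal(μ=130, σ=16.7).

P(X > 151.28) = 1 - P(X ≤ 151.28)
                = 1 - F(151.28)
                = 1 - 0.898713
                = 0.101287

So there's approximately a 10.1% chance that X exceeds 151.28.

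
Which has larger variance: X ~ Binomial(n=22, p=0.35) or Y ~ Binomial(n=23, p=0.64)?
Y has larger variance (5.2992 > 5.0050)

Compute the variance for each distribution:

X ~ Binomial(n=22, p=0.35):
Var(X) = 5.0050

Y ~ Binomial(n=23, p=0.64):
Var(Y) = 5.2992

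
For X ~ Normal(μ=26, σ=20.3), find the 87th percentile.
48.8657

We have X ~ Normal(μ=26, σ=20.3).

We want to find x such that P(X ≤ x) = 0.87.

This is the 87th percentile, which means 87% of values fall below this point.

Using the inverse CDF (quantile function):
x = F⁻¹(0.87) = 48.8657

Verification: P(X ≤ 48.8657) = 0.87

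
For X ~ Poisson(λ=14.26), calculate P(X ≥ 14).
0.562835

We have X ~ Poisson(λ=14.26).

For discrete distributions, P(X ≥ 14) = 1 - P(X ≤ 13).

P(X ≤ 13) = 0.437165
P(X ≥ 14) = 1 - 0.437165 = 0.562835

So there's approximately a 56.3% chance that X is at least 14.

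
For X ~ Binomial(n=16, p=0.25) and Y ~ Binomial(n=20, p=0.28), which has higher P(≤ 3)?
X has higher probability (P(X ≤ 3) = 0.4050 > P(Y ≤ 3) = 0.1466)

Compute P(≤ 3) for each distribution:

X ~ Binomial(n=16, p=0.25):
P(X ≤ 3) = 0.4050

Y ~ Binomial(n=20, p=0.28):
P(Y ≤ 3) = 0.1466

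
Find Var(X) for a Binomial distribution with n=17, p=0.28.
3.4272

We have X ~ Binomial(n=17, p=0.28).

For a Binomial distribution with n=17, p=0.28:
Var(X) = 3.4272

The variance measures the spread of the distribution around the mean.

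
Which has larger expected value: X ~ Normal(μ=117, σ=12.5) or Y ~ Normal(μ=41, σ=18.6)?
X has larger mean (117.0000 > 41.0000)

Compute the expected value for each distribution:

X ~ Normal(μ=117, σ=12.5):
E[X] = 117.0000

Y ~ Normal(μ=41, σ=18.6):
E[Y] = 41.0000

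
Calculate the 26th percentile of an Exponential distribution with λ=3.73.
0.0807

We have X ~ Exponential(λ=3.73).

We want to find x such that P(X ≤ x) = 0.26.

This is the 26th percentile, which means 26% of values fall below this point.

Using the inverse CDF (quantile function):
x = F⁻¹(0.26) = 0.0807

Verification: P(X ≤ 0.0807) = 0.26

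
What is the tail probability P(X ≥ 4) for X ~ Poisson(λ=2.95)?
0.341568

We have X ~ Poisson(λ=2.95).

For discrete distributions, P(X ≥ 4) = 1 - P(X ≤ 3).

P(X ≤ 3) = 0.658432
P(X ≥ 4) = 1 - 0.658432 = 0.341568

So there's approximately a 34.2% chance that X is at least 4.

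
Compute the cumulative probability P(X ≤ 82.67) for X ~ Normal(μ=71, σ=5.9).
0.976034

We have X ~ Normal(μ=71, σ=5.9).

The CDF gives us P(X ≤ k).

Using the CDF:
P(X ≤ 82.67) = 0.976034

This means there's approximately a 97.6% chance that X is at most 82.67.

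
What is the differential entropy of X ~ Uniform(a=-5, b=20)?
3.2189 nats

We have X ~ Uniform(a=-5, b=20).

The differential entropy measures the uncertainty or information content of the distribution.

For a Uniform distribution with a=-5, b=20:
h(X) = 3.2189 nats

(In bits, this would be 4.6439 bits.)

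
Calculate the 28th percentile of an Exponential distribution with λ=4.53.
0.0725

We have X ~ Exponential(λ=4.53).

We want to find x such that P(X ≤ x) = 0.28.

This is the 28th percentile, which means 28% of values fall below this point.

Using the inverse CDF (quantile function):
x = F⁻¹(0.28) = 0.0725

Verification: P(X ≤ 0.0725) = 0.28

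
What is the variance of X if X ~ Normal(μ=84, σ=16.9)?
285.6100

We have X ~ Normal(μ=84, σ=16.9).

For a Normal distribution with μ=84, σ=16.9:
Var(X) = 285.6100

The variance measures the spread of the distribution around the mean.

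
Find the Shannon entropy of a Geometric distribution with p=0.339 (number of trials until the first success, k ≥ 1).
1.8890 nats

We have X ~ Geometric(p=0.339) (number of trials until the first success, k ≥ 1).

The Shannon entropy measures the uncertainty or information content of the distribution.

For a Geometric distribution with p=0.339 (number of trials until the first success, k ≥ 1):
H(X) = 1.8890 nats

(In bits, this would be 2.7252 bits.)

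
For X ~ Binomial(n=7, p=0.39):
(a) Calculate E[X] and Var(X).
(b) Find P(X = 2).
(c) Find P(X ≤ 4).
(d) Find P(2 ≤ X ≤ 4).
(a) E[X] = 2.7300, Var(X) = 1.6653
(b) P(X = 2) = 0.269773
(c) P(X ≤ 4) = 0.913101
(d) P(2 ≤ X ≤ 4) = 0.741023

We have X ~ Binomial(n=7, p=0.39).

(a) Moments:
E[X] = 2.7300
Var(X) = 1.6653
σ = √Var(X) = 1.2905

(b) Point probability using PMF:
P(X = 2) = 0.269773

(c) Cumulative probability using CDF:
P(X ≤ 4) = F(4) = 0.913101

(d) Range probability:
P(2 ≤ X ≤ 4) = P(X ≤ 4) - P(X ≤ 1)
                   = F(4) - F(1)
                   = 0.913101 - 0.172078
                   = 0.741023

This means approximately 74.1% of outcomes fall in the interval [2, 4].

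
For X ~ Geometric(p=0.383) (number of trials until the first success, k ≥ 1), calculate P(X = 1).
0.383000

We have X ~ Geometric(p=0.383) (number of trials until the first success, k ≥ 1).

For a Geometric distribution, the PMF gives us the probability of each outcome.

Using the PMF formula:
P(X = 1) = 0.383000

Rounded to 4 decimal places: 0.3830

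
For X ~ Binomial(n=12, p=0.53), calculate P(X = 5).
0.167799

We have X ~ Binomial(n=12, p=0.53).

For a Binomial distribution, the PMF gives us the probability of each outcome.

Using the PMF formula:
P(X = 5) = 0.167799

Rounded to 4 decimal places: 0.1678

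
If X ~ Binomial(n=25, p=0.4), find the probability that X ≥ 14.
0.077801

We have X ~ Binomial(n=25, p=0.4).

For discrete distributions, P(X ≥ 14) = 1 - P(X ≤ 13).

P(X ≤ 13) = 0.922199
P(X ≥ 14) = 1 - 0.922199 = 0.077801

So there's approximately a 7.8% chance that X is at least 14.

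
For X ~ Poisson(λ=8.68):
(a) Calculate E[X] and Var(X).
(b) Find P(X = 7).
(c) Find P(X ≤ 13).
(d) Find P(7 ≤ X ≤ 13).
(a) E[X] = 8.6800, Var(X) = 8.6800
(b) P(X = 7) = 0.125179
(c) P(X ≤ 13) = 0.941135
(d) P(7 ≤ X ≤ 13) = 0.703635

We have X ~ Poisson(λ=8.68).

(a) Moments:
E[X] = 8.6800
Var(X) = 8.6800
σ = √Var(X) = 2.9462

(b) Point probability using PMF:
P(X = 7) = 0.125179

(c) Cumulative probability using CDF:
P(X ≤ 13) = F(13) = 0.941135

(d) Range probability:
P(7 ≤ X ≤ 13) = P(X ≤ 13) - P(X ≤ 6)
                   = F(13) - F(6)
                   = 0.941135 - 0.237501
                   = 0.703635

This means approximately 70.4% of outcomes fall in the interval [7, 13].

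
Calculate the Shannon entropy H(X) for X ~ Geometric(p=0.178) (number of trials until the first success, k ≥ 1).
2.6312 nats

We have X ~ Geometric(p=0.178) (number of trials until the first success, k ≥ 1).

The Shannon entropy measures the uncertainty or information content of the distribution.

For a Geometric distribution with p=0.178 (number of trials until the first success, k ≥ 1):
H(X) = 2.6312 nats

(In bits, this would be 3.7960 bits.)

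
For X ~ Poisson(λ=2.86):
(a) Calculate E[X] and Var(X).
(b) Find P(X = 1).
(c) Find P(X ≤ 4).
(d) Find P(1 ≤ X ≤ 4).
(a) E[X] = 2.8600, Var(X) = 2.8600
(b) P(X = 1) = 0.163789
(c) P(X ≤ 4) = 0.838213
(d) P(1 ≤ X ≤ 4) = 0.780945

We have X ~ Poisson(λ=2.86).

(a) Moments:
E[X] = 2.8600
Var(X) = 2.8600
σ = √Var(X) = 1.6912

(b) Point probability using PMF:
P(X = 1) = 0.163789

(c) Cumulative probability using CDF:
P(X ≤ 4) = F(4) = 0.838213

(d) Range probability:
P(1 ≤ X ≤ 4) = P(X ≤ 4) - P(X ≤ 0)
                   = F(4) - F(0)
                   = 0.838213 - 0.057269
                   = 0.780945

This means approximately 78.1% of outcomes fall in the interval [1, 4].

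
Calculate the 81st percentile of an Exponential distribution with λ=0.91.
1.8250

We have X ~ Exponential(λ=0.91).

We want to find x such that P(X ≤ x) = 0.81.

This is the 81st percentile, which means 81% of values fall below this point.

Using the inverse CDF (quantile function):
x = F⁻¹(0.81) = 1.8250

Verification: P(X ≤ 1.8250) = 0.81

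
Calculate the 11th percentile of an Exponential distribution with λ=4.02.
0.0290

We have X ~ Exponential(λ=4.02).

We want to find x such that P(X ≤ x) = 0.11.

This is the 11th percentile, which means 11% of values fall below this point.

Using the inverse CDF (quantile function):
x = F⁻¹(0.11) = 0.0290

Verification: P(X ≤ 0.0290) = 0.11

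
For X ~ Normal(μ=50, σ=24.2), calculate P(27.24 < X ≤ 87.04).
0.763582

We have X ~ Normal(μ=50, σ=24.2).

To find P(27.24 < X ≤ 87.04), we use:
P(27.24 < X ≤ 87.04) = P(X ≤ 87.04) - P(X ≤ 27.24)
                 = F(87.04) - F(27.24)
                 = 0.937063 - 0.173482
                 = 0.763582

So there's approximately a 76.4% chance that X falls in this range.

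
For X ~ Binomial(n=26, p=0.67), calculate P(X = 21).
0.057311

We have X ~ Binomial(n=26, p=0.67).

For a Binomial distribution, the PMF gives us the probability of each outcome.

Using the PMF formula:
P(X = 21) = 0.057311

Rounded to 4 decimal places: 0.0573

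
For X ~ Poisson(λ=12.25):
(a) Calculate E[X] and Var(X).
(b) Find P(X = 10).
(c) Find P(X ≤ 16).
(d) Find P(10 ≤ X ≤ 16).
(a) E[X] = 12.2500, Var(X) = 12.2500
(b) P(X = 10) = 0.100344
(c) P(X ≤ 16) = 0.884571
(d) P(10 ≤ X ≤ 16) = 0.663338

We have X ~ Poisson(λ=12.25).

(a) Moments:
E[X] = 12.2500
Var(X) = 12.2500
σ = √Var(X) = 3.5000

(b) Point probability using PMF:
P(X = 10) = 0.100344

(c) Cumulative probability using CDF:
P(X ≤ 16) = F(16) = 0.884571

(d) Range probability:
P(10 ≤ X ≤ 16) = P(X ≤ 16) - P(X ≤ 9)
                   = F(16) - F(9)
                   = 0.884571 - 0.221233
                   = 0.663338

This means approximately 66.3% of outcomes fall in the interval [10, 16].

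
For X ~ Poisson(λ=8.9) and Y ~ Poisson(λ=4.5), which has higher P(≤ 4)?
Y has higher probability (P(Y ≤ 4) = 0.5321 > P(X ≤ 4) = 0.0584)

Compute P(≤ 4) for each distribution:

X ~ Poisson(λ=8.9):
P(X ≤ 4) = 0.0584

Y ~ Poisson(λ=4.5):
P(Y ≤ 4) = 0.5321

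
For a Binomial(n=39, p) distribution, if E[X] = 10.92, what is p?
p = 0.28

For a Binomial(n, p) distribution:
E[X] = n × p

Given n = 39 and E[X] = 10.92:
10.92 = 39 × p
p = 10.92 / 39 = 0.28

Verification: Binomial(39, 0.28) has E[X] = 10.92 ✓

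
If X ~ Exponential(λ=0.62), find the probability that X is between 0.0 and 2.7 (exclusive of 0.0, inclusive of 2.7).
0.812504

We have X ~ Exponential(λ=0.62).

To find P(0.0 < X ≤ 2.7), we use:
P(0.0 < X ≤ 2.7) = P(X ≤ 2.7) - P(X ≤ 0.0)
                 = F(2.7) - F(0.0)
                 = 0.812504 - 0.000000
                 = 0.812504

So there's approximately a 81.3% chance that X falls in this range.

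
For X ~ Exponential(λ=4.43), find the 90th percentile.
0.5198

We have X ~ Exponential(λ=4.43).

We want to find x such that P(X ≤ x) = 0.9.

This is the 90th percentile, which means 90% of values fall below this point.

Using the inverse CDF (quantile function):
x = F⁻¹(0.9) = 0.5198

Verification: P(X ≤ 0.5198) = 0.9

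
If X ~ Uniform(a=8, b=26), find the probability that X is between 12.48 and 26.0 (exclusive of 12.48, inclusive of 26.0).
0.751111

We have X ~ Uniform(a=8, b=26).

To find P(12.48 < X ≤ 26.0), we use:
P(12.48 < X ≤ 26.0) = P(X ≤ 26.0) - P(X ≤ 12.48)
                 = F(26.0) - F(12.48)
                 = 1.000000 - 0.248889
                 = 0.751111

So there's approximately a 75.1% chance that X falls in this range.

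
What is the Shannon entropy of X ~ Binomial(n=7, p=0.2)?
1.4272 nats

We have X ~ Binomial(n=7, p=0.2).

The Shannon entropy measures the uncertainty or information content of the distribution.

For a Binomial distribution with n=7, p=0.2:
H(X) = 1.4272 nats

(In bits, this would be 2.0590 bits.)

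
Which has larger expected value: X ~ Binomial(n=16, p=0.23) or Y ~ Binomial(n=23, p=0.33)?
Y has larger mean (7.5900 > 3.6800)

Compute the expected value for each distribution:

X ~ Binomial(n=16, p=0.23):
E[X] = 3.6800

Y ~ Binomial(n=23, p=0.33):
E[Y] = 7.5900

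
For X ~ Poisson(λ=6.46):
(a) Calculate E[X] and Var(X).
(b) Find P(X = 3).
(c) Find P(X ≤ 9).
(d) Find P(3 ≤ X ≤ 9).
(a) E[X] = 6.4600, Var(X) = 6.4600
(b) P(X = 3) = 0.070308
(c) P(X ≤ 9) = 0.880790
(d) P(3 ≤ X ≤ 9) = 0.836466

We have X ~ Poisson(λ=6.46).

(a) Moments:
E[X] = 6.4600
Var(X) = 6.4600
σ = √Var(X) = 2.5417

(b) Point probability using PMF:
P(X = 3) = 0.070308

(c) Cumulative probability using CDF:
P(X ≤ 9) = F(9) = 0.880790

(d) Range probability:
P(3 ≤ X ≤ 9) = P(X ≤ 9) - P(X ≤ 2)
                   = F(9) - F(2)
                   = 0.880790 - 0.044324
                   = 0.836466

This means approximately 83.6% of outcomes fall in the interval [3, 9].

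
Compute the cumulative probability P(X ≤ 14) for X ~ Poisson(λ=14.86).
0.480059

We have X ~ Poisson(λ=14.86).

The CDF gives us P(X ≤ k).

Using the CDF:
P(X ≤ 14) = 0.480059

This means there's approximately a 48.0% chance that X is at most 14.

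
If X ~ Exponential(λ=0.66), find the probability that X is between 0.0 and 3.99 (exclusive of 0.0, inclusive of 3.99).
0.928166

We have X ~ Exponential(λ=0.66).

To find P(0.0 < X ≤ 3.99), we use:
P(0.0 < X ≤ 3.99) = P(X ≤ 3.99) - P(X ≤ 0.0)
                 = F(3.99) - F(0.0)
                 = 0.928166 - 0.000000
                 = 0.928166

So there's approximately a 92.8% chance that X falls in this range.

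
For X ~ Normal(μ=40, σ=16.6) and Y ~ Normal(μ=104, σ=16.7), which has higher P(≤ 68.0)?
X has higher probability (P(X ≤ 68.0) = 0.9542 > P(Y ≤ 68.0) = 0.0156)

Compute P(≤ 68.0) for each distribution:

X ~ Normal(μ=40, σ=16.6):
P(X ≤ 68.0) = 0.9542

Y ~ Normal(μ=104, σ=16.7):
P(Y ≤ 68.0) = 0.0156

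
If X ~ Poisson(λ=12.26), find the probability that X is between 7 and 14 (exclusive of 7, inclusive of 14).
0.669260

We have X ~ Poisson(λ=12.26).

To find P(7 < X ≤ 14), we use:
P(7 < X ≤ 14) = P(X ≤ 14) - P(X ≤ 7)
                 = F(14) - F(7)
                 = 0.748007 - 0.078746
                 = 0.669260

So there's approximately a 66.9% chance that X falls in this range.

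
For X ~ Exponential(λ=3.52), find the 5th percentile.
0.0146

We have X ~ Exponential(λ=3.52).

We want to find x such that P(X ≤ x) = 0.05.

This is the 5th percentile, which means 5% of values fall below this point.

Using the inverse CDF (quantile function):
x = F⁻¹(0.05) = 0.0146

Verification: P(X ≤ 0.0146) = 0.05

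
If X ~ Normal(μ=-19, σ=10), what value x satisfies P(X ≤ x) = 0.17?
-28.5417

We have X ~ Normal(μ=-19, σ=10).

We want to find x such that P(X ≤ x) = 0.17.

This is the 17th percentile, which means 17% of values fall below this point.

Using the inverse CDF (quantile function):
x = F⁻¹(0.17) = -28.5417

Verification: P(X ≤ -28.5417) = 0.17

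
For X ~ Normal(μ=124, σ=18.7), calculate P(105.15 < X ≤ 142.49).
0.681890

We have X ~ Normal(μ=124, σ=18.7).

To find P(105.15 < X ≤ 142.49), we use:
P(105.15 < X ≤ 142.49) = P(X ≤ 142.49) - P(X ≤ 105.15)
                 = F(142.49) - F(105.15)
                 = 0.838612 - 0.156722
                 = 0.681890

So there's approximately a 68.2% chance that X falls in this range.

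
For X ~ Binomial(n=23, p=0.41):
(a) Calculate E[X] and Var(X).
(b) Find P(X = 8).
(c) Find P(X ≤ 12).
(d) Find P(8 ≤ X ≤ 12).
(a) E[X] = 9.4300, Var(X) = 5.5637
(b) P(X = 8) = 0.143062
(c) P(X ≤ 12) = 0.902542
(d) P(8 ≤ X ≤ 12) = 0.694343

We have X ~ Binomial(n=23, p=0.41).

(a) Moments:
E[X] = 9.4300
Var(X) = 5.5637
σ = √Var(X) = 2.3587

(b) Point probability using PMF:
P(X = 8) = 0.143062

(c) Cumulative probability using CDF:
P(X ≤ 12) = F(12) = 0.902542

(d) Range probability:
P(8 ≤ X ≤ 12) = P(X ≤ 12) - P(X ≤ 7)
                   = F(12) - F(7)
                   = 0.902542 - 0.208200
                   = 0.694343

This means approximately 69.4% of outcomes fall in the interval [8, 12].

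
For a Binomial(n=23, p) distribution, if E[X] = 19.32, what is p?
p = 0.84

For a Binomial(n, p) distribution:
E[X] = n × p

Given n = 23 and E[X] = 19.32:
19.32 = 23 × p
p = 19.32 / 23 = 0.84

Verification: Binomial(23, 0.84) has E[X] = 19.32 ✓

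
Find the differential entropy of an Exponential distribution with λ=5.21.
-0.6506 nats

We have X ~ Exponential(λ=5.21).

The differential entropy measures the uncertainty or information content of the distribution.

For an Exponential distribution with λ=5.21:
h(X) = -0.6506 nats

(In bits, this would be -0.9386 bits.)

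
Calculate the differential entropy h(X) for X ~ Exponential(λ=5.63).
-0.7281 nats

We have X ~ Exponential(λ=5.63).

The differential entropy measures the uncertainty or information content of the distribution.

For an Exponential distribution with λ=5.63:
h(X) = -0.7281 nats

(In bits, this would be -1.0504 bits.)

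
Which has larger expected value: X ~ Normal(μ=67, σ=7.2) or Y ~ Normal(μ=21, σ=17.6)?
X has larger mean (67.0000 > 21.0000)

Compute the expected value for each distribution:

X ~ Normal(μ=67, σ=7.2):
E[X] = 67.0000

Y ~ Normal(μ=21, σ=17.6):
E[Y] = 21.0000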